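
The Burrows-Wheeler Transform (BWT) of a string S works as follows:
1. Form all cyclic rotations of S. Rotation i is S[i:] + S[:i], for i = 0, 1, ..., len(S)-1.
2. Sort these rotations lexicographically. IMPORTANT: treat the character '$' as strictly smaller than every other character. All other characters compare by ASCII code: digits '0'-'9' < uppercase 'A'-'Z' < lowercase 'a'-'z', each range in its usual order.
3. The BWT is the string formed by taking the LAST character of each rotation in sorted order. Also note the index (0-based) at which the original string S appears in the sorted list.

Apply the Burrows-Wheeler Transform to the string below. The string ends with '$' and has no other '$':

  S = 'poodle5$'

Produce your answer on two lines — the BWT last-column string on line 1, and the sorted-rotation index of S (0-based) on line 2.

All 8 rotations (rotation i = S[i:]+S[:i]):
  rot[0] = poodle5$
  rot[1] = oodle5$p
  rot[2] = odle5$po
  rot[3] = dle5$poo
  rot[4] = le5$pood
  rot[5] = e5$poodl
  rot[6] = 5$poodle
  rot[7] = $poodle5
Sorted (with $ < everything):
  sorted[0] = $poodle5  (last char: '5')
  sorted[1] = 5$poodle  (last char: 'e')
  sorted[2] = dle5$poo  (last char: 'o')
  sorted[3] = e5$poodl  (last char: 'l')
  sorted[4] = le5$pood  (last char: 'd')
  sorted[5] = odle5$po  (last char: 'o')
  sorted[6] = oodle5$p  (last char: 'p')
  sorted[7] = poodle5$  (last char: '$')
Last column: 5eoldop$
Original string S is at sorted index 7

Answer: 5eoldop$
7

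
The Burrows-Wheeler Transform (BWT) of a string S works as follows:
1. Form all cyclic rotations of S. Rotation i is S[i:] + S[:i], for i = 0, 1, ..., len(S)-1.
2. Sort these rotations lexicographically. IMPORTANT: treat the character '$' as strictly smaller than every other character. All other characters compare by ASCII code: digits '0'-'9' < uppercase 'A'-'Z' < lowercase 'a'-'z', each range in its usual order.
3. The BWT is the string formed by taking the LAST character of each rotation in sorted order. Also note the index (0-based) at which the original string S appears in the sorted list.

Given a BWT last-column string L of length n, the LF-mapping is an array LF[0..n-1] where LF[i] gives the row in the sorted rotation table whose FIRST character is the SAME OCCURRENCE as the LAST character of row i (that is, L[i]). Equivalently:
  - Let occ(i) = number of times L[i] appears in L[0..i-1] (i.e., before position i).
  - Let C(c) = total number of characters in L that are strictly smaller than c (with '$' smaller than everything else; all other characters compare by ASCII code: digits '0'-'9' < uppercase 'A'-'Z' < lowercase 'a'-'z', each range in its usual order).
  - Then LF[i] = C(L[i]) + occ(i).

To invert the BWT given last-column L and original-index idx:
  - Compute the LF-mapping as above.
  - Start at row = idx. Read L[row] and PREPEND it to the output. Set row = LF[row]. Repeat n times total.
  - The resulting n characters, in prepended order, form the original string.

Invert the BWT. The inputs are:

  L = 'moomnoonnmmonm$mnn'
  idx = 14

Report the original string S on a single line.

Answer: ommnnnmnnonomomom$

Derivation:
LF mapping: 1 13 14 2 7 15 16 8 9 3 4 17 10 5 0 6 11 12
Walk LF starting at row 14, prepending L[row]:
  step 1: row=14, L[14]='$', prepend. Next row=LF[14]=0
  step 2: row=0, L[0]='m', prepend. Next row=LF[0]=1
  step 3: row=1, L[1]='o', prepend. Next row=LF[1]=13
  step 4: row=13, L[13]='m', prepend. Next row=LF[13]=5
  step 5: row=5, L[5]='o', prepend. Next row=LF[5]=15
  step 6: row=15, L[15]='m', prepend. Next row=LF[15]=6
  step 7: row=6, L[6]='o', prepend. Next row=LF[6]=16
  step 8: row=16, L[16]='n', prepend. Next row=LF[16]=11
  step 9: row=11, L[11]='o', prepend. Next row=LF[11]=17
  step 10: row=17, L[17]='n', prepend. Next row=LF[17]=12
  step 11: row=12, L[12]='n', prepend. Next row=LF[12]=10
  step 12: row=10, L[10]='m', prepend. Next row=LF[10]=4
  step 13: row=4, L[4]='n', prepend. Next row=LF[4]=7
  step 14: row=7, L[7]='n', prepend. Next row=LF[7]=8
  step 15: row=8, L[8]='n', prepend. Next row=LF[8]=9
  step 16: row=9, L[9]='m', prepend. Next row=LF[9]=3
  step 17: row=3, L[3]='m', prepend. Next row=LF[3]=2
  step 18: row=2, L[2]='o', prepend. Next row=LF[2]=14
Reversed output: ommnnnmnnonomomom$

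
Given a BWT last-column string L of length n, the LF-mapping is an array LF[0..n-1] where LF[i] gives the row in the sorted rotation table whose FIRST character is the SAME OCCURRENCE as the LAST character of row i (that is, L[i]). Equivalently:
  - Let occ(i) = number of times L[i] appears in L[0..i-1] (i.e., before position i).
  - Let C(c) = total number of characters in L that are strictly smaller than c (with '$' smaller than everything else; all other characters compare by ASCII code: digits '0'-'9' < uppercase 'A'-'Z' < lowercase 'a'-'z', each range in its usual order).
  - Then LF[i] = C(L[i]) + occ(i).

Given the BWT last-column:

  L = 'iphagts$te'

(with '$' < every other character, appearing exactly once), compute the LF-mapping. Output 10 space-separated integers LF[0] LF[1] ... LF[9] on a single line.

Char counts: '$':1, 'a':1, 'e':1, 'g':1, 'h':1, 'i':1, 'p':1, 's':1, 't':2
C (first-col start): C('$')=0, C('a')=1, C('e')=2, C('g')=3, C('h')=4, C('i')=5, C('p')=6, C('s')=7, C('t')=8
L[0]='i': occ=0, LF[0]=C('i')+0=5+0=5
L[1]='p': occ=0, LF[1]=C('p')+0=6+0=6
L[2]='h': occ=0, LF[2]=C('h')+0=4+0=4
L[3]='a': occ=0, LF[3]=C('a')+0=1+0=1
L[4]='g': occ=0, LF[4]=C('g')+0=3+0=3
L[5]='t': occ=0, LF[5]=C('t')+0=8+0=8
L[6]='s': occ=0, LF[6]=C('s')+0=7+0=7
L[7]='$': occ=0, LF[7]=C('$')+0=0+0=0
L[8]='t': occ=1, LF[8]=C('t')+1=8+1=9
L[9]='e': occ=0, LF[9]=C('e')+0=2+0=2

Answer: 5 6 4 1 3 8 7 0 9 2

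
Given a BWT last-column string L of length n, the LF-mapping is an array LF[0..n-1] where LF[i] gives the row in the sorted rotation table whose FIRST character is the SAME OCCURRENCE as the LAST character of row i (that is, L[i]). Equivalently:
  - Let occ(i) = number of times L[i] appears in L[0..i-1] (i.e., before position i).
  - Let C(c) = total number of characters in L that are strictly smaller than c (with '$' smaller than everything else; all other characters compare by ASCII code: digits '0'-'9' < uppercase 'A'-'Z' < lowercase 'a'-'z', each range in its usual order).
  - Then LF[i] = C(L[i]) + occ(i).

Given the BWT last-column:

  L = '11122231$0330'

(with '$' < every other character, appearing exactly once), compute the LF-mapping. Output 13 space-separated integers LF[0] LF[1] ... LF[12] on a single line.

Answer: 3 4 5 7 8 9 10 6 0 1 11 12 2

Derivation:
Char counts: '$':1, '0':2, '1':4, '2':3, '3':3
C (first-col start): C('$')=0, C('0')=1, C('1')=3, C('2')=7, C('3')=10
L[0]='1': occ=0, LF[0]=C('1')+0=3+0=3
L[1]='1': occ=1, LF[1]=C('1')+1=3+1=4
L[2]='1': occ=2, LF[2]=C('1')+2=3+2=5
L[3]='2': occ=0, LF[3]=C('2')+0=7+0=7
L[4]='2': occ=1, LF[4]=C('2')+1=7+1=8
L[5]='2': occ=2, LF[5]=C('2')+2=7+2=9
L[6]='3': occ=0, LF[6]=C('3')+0=10+0=10
L[7]='1': occ=3, LF[7]=C('1')+3=3+3=6
L[8]='$': occ=0, LF[8]=C('$')+0=0+0=0
L[9]='0': occ=0, LF[9]=C('0')+0=1+0=1
L[10]='3': occ=1, LF[10]=C('3')+1=10+1=11
L[11]='3': occ=2, LF[11]=C('3')+2=10+2=12
L[12]='0': occ=1, LF[12]=C('0')+1=1+1=2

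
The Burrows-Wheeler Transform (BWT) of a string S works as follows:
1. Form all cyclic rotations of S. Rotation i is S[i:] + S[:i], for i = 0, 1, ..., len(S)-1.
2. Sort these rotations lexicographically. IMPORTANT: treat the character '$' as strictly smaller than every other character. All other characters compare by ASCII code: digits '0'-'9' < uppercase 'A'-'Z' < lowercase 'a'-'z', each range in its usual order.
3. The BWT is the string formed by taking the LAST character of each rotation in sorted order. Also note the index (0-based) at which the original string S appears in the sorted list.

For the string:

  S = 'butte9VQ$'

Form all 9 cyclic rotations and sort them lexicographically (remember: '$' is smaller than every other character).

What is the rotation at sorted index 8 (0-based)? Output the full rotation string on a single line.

Answer: utte9VQ$b

Derivation:
All 9 rotations (rotation i = S[i:]+S[:i]):
  rot[0] = butte9VQ$
  rot[1] = utte9VQ$b
  rot[2] = tte9VQ$bu
  rot[3] = te9VQ$but
  rot[4] = e9VQ$butt
  rot[5] = 9VQ$butte
  rot[6] = VQ$butte9
  rot[7] = Q$butte9V
  rot[8] = $butte9VQ
Sorted (with $ < everything):
  sorted[0] = $butte9VQ
  sorted[1] = 9VQ$butte
  sorted[2] = Q$butte9V
  sorted[3] = VQ$butte9
  sorted[4] = butte9VQ$
  sorted[5] = e9VQ$butt
  sorted[6] = te9VQ$but
  sorted[7] = tte9VQ$bu
  sorted[8] = utte9VQ$b
sorted[8] = utte9VQ$b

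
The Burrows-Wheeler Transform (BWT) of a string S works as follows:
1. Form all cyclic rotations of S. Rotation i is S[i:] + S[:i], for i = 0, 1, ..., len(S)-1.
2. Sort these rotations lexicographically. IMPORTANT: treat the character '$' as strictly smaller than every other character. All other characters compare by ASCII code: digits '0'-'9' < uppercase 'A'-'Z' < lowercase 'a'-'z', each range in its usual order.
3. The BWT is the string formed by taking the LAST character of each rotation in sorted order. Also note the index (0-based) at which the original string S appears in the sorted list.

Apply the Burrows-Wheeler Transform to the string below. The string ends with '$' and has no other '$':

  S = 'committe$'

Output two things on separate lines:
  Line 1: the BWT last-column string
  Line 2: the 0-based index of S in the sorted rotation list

Answer: e$tmmocti
1

Derivation:
All 9 rotations (rotation i = S[i:]+S[:i]):
  rot[0] = committe$
  rot[1] = ommitte$c
  rot[2] = mmitte$co
  rot[3] = mitte$com
  rot[4] = itte$comm
  rot[5] = tte$commi
  rot[6] = te$commit
  rot[7] = e$committ
  rot[8] = $committe
Sorted (with $ < everything):
  sorted[0] = $committe  (last char: 'e')
  sorted[1] = committe$  (last char: '$')
  sorted[2] = e$committ  (last char: 't')
  sorted[3] = itte$comm  (last char: 'm')
  sorted[4] = mitte$com  (last char: 'm')
  sorted[5] = mmitte$co  (last char: 'o')
  sorted[6] = ommitte$c  (last char: 'c')
  sorted[7] = te$commit  (last char: 't')
  sorted[8] = tte$commi  (last char: 'i')
Last column: e$tmmocti
Original string S is at sorted index 1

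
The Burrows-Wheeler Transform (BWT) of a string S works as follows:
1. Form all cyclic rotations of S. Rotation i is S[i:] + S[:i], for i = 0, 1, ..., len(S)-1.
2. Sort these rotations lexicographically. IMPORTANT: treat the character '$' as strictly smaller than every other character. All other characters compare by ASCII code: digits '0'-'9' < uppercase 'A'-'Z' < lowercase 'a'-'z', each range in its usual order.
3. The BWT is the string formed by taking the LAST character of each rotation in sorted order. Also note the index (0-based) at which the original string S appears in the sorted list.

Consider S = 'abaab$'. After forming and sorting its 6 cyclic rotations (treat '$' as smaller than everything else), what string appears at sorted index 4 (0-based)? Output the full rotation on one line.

Answer: b$abaa

Derivation:
All 6 rotations (rotation i = S[i:]+S[:i]):
  rot[0] = abaab$
  rot[1] = baab$a
  rot[2] = aab$ab
  rot[3] = ab$aba
  rot[4] = b$abaa
  rot[5] = $abaab
Sorted (with $ < everything):
  sorted[0] = $abaab
  sorted[1] = aab$ab
  sorted[2] = ab$aba
  sorted[3] = abaab$
  sorted[4] = b$abaa
  sorted[5] = baab$a
sorted[4] = b$abaa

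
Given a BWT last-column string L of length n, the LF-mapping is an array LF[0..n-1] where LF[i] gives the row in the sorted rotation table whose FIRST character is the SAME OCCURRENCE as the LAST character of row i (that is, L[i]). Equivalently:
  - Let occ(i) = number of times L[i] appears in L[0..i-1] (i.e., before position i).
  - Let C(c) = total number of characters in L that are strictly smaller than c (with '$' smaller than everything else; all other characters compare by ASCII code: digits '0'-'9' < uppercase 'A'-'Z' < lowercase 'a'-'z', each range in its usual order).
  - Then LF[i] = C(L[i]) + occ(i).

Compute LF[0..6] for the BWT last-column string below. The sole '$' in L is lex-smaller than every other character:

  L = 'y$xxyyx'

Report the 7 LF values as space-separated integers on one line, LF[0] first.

Char counts: '$':1, 'x':3, 'y':3
C (first-col start): C('$')=0, C('x')=1, C('y')=4
L[0]='y': occ=0, LF[0]=C('y')+0=4+0=4
L[1]='$': occ=0, LF[1]=C('$')+0=0+0=0
L[2]='x': occ=0, LF[2]=C('x')+0=1+0=1
L[3]='x': occ=1, LF[3]=C('x')+1=1+1=2
L[4]='y': occ=1, LF[4]=C('y')+1=4+1=5
L[5]='y': occ=2, LF[5]=C('y')+2=4+2=6
L[6]='x': occ=2, LF[6]=C('x')+2=1+2=3

Answer: 4 0 1 2 5 6 3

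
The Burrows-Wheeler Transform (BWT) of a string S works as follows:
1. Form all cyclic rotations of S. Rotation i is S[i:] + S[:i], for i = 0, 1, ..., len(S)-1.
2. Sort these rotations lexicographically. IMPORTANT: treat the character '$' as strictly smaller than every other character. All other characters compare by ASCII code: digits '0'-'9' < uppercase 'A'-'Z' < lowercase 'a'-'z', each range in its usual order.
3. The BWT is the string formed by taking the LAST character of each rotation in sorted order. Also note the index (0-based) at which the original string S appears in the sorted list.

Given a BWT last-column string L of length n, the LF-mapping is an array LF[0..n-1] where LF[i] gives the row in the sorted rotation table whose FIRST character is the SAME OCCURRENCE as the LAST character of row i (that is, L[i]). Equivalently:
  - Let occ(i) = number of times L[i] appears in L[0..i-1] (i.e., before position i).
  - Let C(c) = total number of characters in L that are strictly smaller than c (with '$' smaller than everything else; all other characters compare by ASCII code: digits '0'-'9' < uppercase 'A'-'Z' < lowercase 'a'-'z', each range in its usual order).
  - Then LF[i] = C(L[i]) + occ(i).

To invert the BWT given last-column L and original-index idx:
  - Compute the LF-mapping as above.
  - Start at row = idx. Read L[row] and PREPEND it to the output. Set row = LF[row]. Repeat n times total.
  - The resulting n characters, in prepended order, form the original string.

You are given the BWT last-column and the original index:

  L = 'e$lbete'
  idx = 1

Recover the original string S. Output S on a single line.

Answer: beetle$

Derivation:
LF mapping: 2 0 5 1 3 6 4
Walk LF starting at row 1, prepending L[row]:
  step 1: row=1, L[1]='$', prepend. Next row=LF[1]=0
  step 2: row=0, L[0]='e', prepend. Next row=LF[0]=2
  step 3: row=2, L[2]='l', prepend. Next row=LF[2]=5
  step 4: row=5, L[5]='t', prepend. Next row=LF[5]=6
  step 5: row=6, L[6]='e', prepend. Next row=LF[6]=4
  step 6: row=4, L[4]='e', prepend. Next row=LF[4]=3
  step 7: row=3, L[3]='b', prepend. Next row=LF[3]=1
Reversed output: beetle$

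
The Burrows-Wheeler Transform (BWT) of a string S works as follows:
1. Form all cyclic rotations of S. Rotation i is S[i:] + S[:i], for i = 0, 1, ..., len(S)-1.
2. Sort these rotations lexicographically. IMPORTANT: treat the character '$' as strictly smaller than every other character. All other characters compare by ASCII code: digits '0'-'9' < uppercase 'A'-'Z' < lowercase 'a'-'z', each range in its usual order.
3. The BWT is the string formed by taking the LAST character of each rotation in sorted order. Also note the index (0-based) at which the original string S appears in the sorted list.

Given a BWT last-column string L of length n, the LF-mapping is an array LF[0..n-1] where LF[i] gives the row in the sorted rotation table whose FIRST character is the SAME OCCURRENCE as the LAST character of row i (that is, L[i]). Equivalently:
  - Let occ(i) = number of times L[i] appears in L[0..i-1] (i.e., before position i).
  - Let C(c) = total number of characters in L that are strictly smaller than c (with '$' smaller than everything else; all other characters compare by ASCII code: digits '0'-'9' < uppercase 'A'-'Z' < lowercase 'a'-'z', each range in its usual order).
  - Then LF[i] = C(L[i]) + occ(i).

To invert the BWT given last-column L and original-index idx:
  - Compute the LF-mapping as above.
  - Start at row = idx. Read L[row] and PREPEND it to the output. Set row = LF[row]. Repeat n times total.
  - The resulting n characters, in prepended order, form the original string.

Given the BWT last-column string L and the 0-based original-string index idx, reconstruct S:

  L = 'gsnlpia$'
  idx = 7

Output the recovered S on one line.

Answer: sapling$

Derivation:
LF mapping: 2 7 5 4 6 3 1 0
Walk LF starting at row 7, prepending L[row]:
  step 1: row=7, L[7]='$', prepend. Next row=LF[7]=0
  step 2: row=0, L[0]='g', prepend. Next row=LF[0]=2
  step 3: row=2, L[2]='n', prepend. Next row=LF[2]=5
  step 4: row=5, L[5]='i', prepend. Next row=LF[5]=3
  step 5: row=3, L[3]='l', prepend. Next row=LF[3]=4
  step 6: row=4, L[4]='p', prepend. Next row=LF[4]=6
  step 7: row=6, L[6]='a', prepend. Next row=LF[6]=1
  step 8: row=1, L[1]='s', prepend. Next row=LF[1]=7
Reversed output: sapling$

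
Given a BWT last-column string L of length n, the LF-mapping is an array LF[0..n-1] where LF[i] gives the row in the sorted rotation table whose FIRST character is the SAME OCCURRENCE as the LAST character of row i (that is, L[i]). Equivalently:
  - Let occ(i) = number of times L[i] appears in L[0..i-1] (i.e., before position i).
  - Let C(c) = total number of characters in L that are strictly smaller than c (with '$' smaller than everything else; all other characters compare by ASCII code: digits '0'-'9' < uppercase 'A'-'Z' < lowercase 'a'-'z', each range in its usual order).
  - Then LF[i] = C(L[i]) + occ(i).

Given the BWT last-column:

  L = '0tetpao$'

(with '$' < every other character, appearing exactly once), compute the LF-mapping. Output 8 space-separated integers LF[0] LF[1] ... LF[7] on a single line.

Char counts: '$':1, '0':1, 'a':1, 'e':1, 'o':1, 'p':1, 't':2
C (first-col start): C('$')=0, C('0')=1, C('a')=2, C('e')=3, C('o')=4, C('p')=5, C('t')=6
L[0]='0': occ=0, LF[0]=C('0')+0=1+0=1
L[1]='t': occ=0, LF[1]=C('t')+0=6+0=6
L[2]='e': occ=0, LF[2]=C('e')+0=3+0=3
L[3]='t': occ=1, LF[3]=C('t')+1=6+1=7
L[4]='p': occ=0, LF[4]=C('p')+0=5+0=5
L[5]='a': occ=0, LF[5]=C('a')+0=2+0=2
L[6]='o': occ=0, LF[6]=C('o')+0=4+0=4
L[7]='$': occ=0, LF[7]=C('$')+0=0+0=0

Answer: 1 6 3 7 5 2 4 0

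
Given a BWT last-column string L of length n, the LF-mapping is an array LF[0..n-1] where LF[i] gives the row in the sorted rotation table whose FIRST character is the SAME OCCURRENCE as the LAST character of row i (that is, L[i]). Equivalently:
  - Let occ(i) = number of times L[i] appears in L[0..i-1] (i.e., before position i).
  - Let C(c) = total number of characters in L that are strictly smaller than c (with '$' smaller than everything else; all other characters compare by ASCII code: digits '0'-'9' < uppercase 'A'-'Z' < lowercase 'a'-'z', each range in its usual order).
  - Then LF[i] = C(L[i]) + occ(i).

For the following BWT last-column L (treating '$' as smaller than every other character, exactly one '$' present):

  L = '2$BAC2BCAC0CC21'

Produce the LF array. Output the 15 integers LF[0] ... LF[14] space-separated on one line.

Char counts: '$':1, '0':1, '1':1, '2':3, 'A':2, 'B':2, 'C':5
C (first-col start): C('$')=0, C('0')=1, C('1')=2, C('2')=3, C('A')=6, C('B')=8, C('C')=10
L[0]='2': occ=0, LF[0]=C('2')+0=3+0=3
L[1]='$': occ=0, LF[1]=C('$')+0=0+0=0
L[2]='B': occ=0, LF[2]=C('B')+0=8+0=8
L[3]='A': occ=0, LF[3]=C('A')+0=6+0=6
L[4]='C': occ=0, LF[4]=C('C')+0=10+0=10
L[5]='2': occ=1, LF[5]=C('2')+1=3+1=4
L[6]='B': occ=1, LF[6]=C('B')+1=8+1=9
L[7]='C': occ=1, LF[7]=C('C')+1=10+1=11
L[8]='A': occ=1, LF[8]=C('A')+1=6+1=7
L[9]='C': occ=2, LF[9]=C('C')+2=10+2=12
L[10]='0': occ=0, LF[10]=C('0')+0=1+0=1
L[11]='C': occ=3, LF[11]=C('C')+3=10+3=13
L[12]='C': occ=4, LF[12]=C('C')+4=10+4=14
L[13]='2': occ=2, LF[13]=C('2')+2=3+2=5
L[14]='1': occ=0, LF[14]=C('1')+0=2+0=2

Answer: 3 0 8 6 10 4 9 11 7 12 1 13 14 5 2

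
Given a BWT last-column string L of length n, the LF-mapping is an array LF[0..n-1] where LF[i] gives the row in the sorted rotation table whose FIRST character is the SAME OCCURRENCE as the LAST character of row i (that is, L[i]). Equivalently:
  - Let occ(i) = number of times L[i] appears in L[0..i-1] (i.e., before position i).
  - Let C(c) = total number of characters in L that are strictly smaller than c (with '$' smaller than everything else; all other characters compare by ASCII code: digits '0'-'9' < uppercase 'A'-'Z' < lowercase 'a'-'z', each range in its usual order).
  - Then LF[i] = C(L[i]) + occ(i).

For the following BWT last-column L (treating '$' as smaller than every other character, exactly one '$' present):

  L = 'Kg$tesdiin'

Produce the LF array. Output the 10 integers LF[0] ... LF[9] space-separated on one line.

Char counts: '$':1, 'K':1, 'd':1, 'e':1, 'g':1, 'i':2, 'n':1, 's':1, 't':1
C (first-col start): C('$')=0, C('K')=1, C('d')=2, C('e')=3, C('g')=4, C('i')=5, C('n')=7, C('s')=8, C('t')=9
L[0]='K': occ=0, LF[0]=C('K')+0=1+0=1
L[1]='g': occ=0, LF[1]=C('g')+0=4+0=4
L[2]='$': occ=0, LF[2]=C('$')+0=0+0=0
L[3]='t': occ=0, LF[3]=C('t')+0=9+0=9
L[4]='e': occ=0, LF[4]=C('e')+0=3+0=3
L[5]='s': occ=0, LF[5]=C('s')+0=8+0=8
L[6]='d': occ=0, LF[6]=C('d')+0=2+0=2
L[7]='i': occ=0, LF[7]=C('i')+0=5+0=5
L[8]='i': occ=1, LF[8]=C('i')+1=5+1=6
L[9]='n': occ=0, LF[9]=C('n')+0=7+0=7

Answer: 1 4 0 9 3 8 2 5 6 7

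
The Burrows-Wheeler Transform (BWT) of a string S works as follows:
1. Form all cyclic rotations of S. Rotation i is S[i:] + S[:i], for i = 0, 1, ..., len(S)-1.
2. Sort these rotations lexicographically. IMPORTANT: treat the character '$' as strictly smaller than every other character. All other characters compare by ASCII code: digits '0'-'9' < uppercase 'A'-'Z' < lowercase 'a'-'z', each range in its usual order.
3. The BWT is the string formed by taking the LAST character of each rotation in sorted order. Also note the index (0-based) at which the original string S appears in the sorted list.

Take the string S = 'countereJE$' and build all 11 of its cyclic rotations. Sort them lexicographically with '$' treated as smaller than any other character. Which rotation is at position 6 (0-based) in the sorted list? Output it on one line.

Answer: ntereJE$cou

Derivation:
All 11 rotations (rotation i = S[i:]+S[:i]):
  rot[0] = countereJE$
  rot[1] = ountereJE$c
  rot[2] = untereJE$co
  rot[3] = ntereJE$cou
  rot[4] = tereJE$coun
  rot[5] = ereJE$count
  rot[6] = reJE$counte
  rot[7] = eJE$counter
  rot[8] = JE$countere
  rot[9] = E$countereJ
  rot[10] = $countereJE
Sorted (with $ < everything):
  sorted[0] = $countereJE
  sorted[1] = E$countereJ
  sorted[2] = JE$countere
  sorted[3] = countereJE$
  sorted[4] = eJE$counter
  sorted[5] = ereJE$count
  sorted[6] = ntereJE$cou
  sorted[7] = ountereJE$c
  sorted[8] = reJE$counte
  sorted[9] = tereJE$coun
  sorted[10] = untereJE$co
sorted[6] = ntereJE$cou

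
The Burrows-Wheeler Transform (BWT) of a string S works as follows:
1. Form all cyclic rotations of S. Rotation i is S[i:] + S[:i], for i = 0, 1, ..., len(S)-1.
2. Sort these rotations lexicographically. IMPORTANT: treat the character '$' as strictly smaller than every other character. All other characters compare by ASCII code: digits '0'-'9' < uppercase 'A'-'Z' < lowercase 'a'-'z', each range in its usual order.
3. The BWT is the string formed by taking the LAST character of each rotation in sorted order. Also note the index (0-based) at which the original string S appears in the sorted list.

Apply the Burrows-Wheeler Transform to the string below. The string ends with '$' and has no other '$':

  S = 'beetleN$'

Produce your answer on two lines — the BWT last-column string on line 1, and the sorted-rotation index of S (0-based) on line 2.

All 8 rotations (rotation i = S[i:]+S[:i]):
  rot[0] = beetleN$
  rot[1] = eetleN$b
  rot[2] = etleN$be
  rot[3] = tleN$bee
  rot[4] = leN$beet
  rot[5] = eN$beetl
  rot[6] = N$beetle
  rot[7] = $beetleN
Sorted (with $ < everything):
  sorted[0] = $beetleN  (last char: 'N')
  sorted[1] = N$beetle  (last char: 'e')
  sorted[2] = beetleN$  (last char: '$')
  sorted[3] = eN$beetl  (last char: 'l')
  sorted[4] = eetleN$b  (last char: 'b')
  sorted[5] = etleN$be  (last char: 'e')
  sorted[6] = leN$beet  (last char: 't')
  sorted[7] = tleN$bee  (last char: 'e')
Last column: Ne$lbete
Original string S is at sorted index 2

Answer: Ne$lbete
2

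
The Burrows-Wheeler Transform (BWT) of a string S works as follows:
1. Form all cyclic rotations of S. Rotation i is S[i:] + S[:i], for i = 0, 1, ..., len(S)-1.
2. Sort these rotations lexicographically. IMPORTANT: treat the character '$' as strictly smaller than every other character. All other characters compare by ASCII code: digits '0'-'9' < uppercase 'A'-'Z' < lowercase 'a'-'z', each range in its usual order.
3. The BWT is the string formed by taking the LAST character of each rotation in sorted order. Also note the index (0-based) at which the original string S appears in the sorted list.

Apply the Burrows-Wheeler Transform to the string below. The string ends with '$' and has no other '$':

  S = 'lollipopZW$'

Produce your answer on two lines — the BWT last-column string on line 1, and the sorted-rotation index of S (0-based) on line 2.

Answer: WZpllo$lpoi
6

Derivation:
All 11 rotations (rotation i = S[i:]+S[:i]):
  rot[0] = lollipopZW$
  rot[1] = ollipopZW$l
  rot[2] = llipopZW$lo
  rot[3] = lipopZW$lol
  rot[4] = ipopZW$loll
  rot[5] = popZW$lolli
  rot[6] = opZW$lollip
  rot[7] = pZW$lollipo
  rot[8] = ZW$lollipop
  rot[9] = W$lollipopZ
  rot[10] = $lollipopZW
Sorted (with $ < everything):
  sorted[0] = $lollipopZW  (last char: 'W')
  sorted[1] = W$lollipopZ  (last char: 'Z')
  sorted[2] = ZW$lollipop  (last char: 'p')
  sorted[3] = ipopZW$loll  (last char: 'l')
  sorted[4] = lipopZW$lol  (last char: 'l')
  sorted[5] = llipopZW$lo  (last char: 'o')
  sorted[6] = lollipopZW$  (last char: '$')
  sorted[7] = ollipopZW$l  (last char: 'l')
  sorted[8] = opZW$lollip  (last char: 'p')
  sorted[9] = pZW$lollipo  (last char: 'o')
  sorted[10] = popZW$lolli  (last char: 'i')
Last column: WZpllo$lpoi
Original string S is at sorted index 6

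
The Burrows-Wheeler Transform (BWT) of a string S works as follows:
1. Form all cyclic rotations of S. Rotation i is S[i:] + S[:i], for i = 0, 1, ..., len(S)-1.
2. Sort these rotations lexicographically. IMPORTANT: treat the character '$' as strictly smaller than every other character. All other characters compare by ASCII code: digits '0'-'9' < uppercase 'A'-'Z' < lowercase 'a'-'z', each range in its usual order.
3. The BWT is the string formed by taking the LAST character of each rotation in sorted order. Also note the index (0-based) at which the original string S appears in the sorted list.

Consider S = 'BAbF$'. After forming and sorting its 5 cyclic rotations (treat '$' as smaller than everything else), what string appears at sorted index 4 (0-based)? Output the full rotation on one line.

Answer: bF$BA

Derivation:
All 5 rotations (rotation i = S[i:]+S[:i]):
  rot[0] = BAbF$
  rot[1] = AbF$B
  rot[2] = bF$BA
  rot[3] = F$BAb
  rot[4] = $BAbF
Sorted (with $ < everything):
  sorted[0] = $BAbF
  sorted[1] = AbF$B
  sorted[2] = BAbF$
  sorted[3] = F$BAb
  sorted[4] = bF$BA
sorted[4] = bF$BA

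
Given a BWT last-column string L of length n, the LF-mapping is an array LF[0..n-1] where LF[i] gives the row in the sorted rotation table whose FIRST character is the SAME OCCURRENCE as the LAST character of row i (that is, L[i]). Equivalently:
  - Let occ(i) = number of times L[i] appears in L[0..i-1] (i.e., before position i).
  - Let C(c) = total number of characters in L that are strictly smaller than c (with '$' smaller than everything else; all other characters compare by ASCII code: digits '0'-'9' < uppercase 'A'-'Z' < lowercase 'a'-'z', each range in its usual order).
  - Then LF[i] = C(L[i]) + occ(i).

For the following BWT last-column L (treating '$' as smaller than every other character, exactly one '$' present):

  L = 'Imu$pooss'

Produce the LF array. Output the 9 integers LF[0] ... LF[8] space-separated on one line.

Answer: 1 2 8 0 5 3 4 6 7

Derivation:
Char counts: '$':1, 'I':1, 'm':1, 'o':2, 'p':1, 's':2, 'u':1
C (first-col start): C('$')=0, C('I')=1, C('m')=2, C('o')=3, C('p')=5, C('s')=6, C('u')=8
L[0]='I': occ=0, LF[0]=C('I')+0=1+0=1
L[1]='m': occ=0, LF[1]=C('m')+0=2+0=2
L[2]='u': occ=0, LF[2]=C('u')+0=8+0=8
L[3]='$': occ=0, LF[3]=C('$')+0=0+0=0
L[4]='p': occ=0, LF[4]=C('p')+0=5+0=5
L[5]='o': occ=0, LF[5]=C('o')+0=3+0=3
L[6]='o': occ=1, LF[6]=C('o')+1=3+1=4
L[7]='s': occ=0, LF[7]=C('s')+0=6+0=6
L[8]='s': occ=1, LF[8]=C('s')+1=6+1=7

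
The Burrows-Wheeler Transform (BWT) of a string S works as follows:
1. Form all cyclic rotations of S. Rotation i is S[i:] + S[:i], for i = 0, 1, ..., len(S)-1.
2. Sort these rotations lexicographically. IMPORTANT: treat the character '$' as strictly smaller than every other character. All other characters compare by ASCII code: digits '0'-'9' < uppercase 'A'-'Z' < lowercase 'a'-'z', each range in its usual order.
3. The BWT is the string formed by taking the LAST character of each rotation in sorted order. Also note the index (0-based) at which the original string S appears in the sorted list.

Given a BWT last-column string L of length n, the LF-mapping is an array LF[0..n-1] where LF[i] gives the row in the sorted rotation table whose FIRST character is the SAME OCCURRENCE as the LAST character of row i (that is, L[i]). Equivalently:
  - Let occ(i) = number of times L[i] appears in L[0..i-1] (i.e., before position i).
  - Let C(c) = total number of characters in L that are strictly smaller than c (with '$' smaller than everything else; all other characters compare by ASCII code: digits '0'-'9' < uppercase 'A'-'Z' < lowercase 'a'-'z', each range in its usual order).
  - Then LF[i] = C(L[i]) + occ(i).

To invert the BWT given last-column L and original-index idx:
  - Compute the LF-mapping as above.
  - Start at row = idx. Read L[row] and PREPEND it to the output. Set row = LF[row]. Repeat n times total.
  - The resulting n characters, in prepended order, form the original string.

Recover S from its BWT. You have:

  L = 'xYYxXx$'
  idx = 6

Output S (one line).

LF mapping: 4 2 3 5 1 6 0
Walk LF starting at row 6, prepending L[row]:
  step 1: row=6, L[6]='$', prepend. Next row=LF[6]=0
  step 2: row=0, L[0]='x', prepend. Next row=LF[0]=4
  step 3: row=4, L[4]='X', prepend. Next row=LF[4]=1
  step 4: row=1, L[1]='Y', prepend. Next row=LF[1]=2
  step 5: row=2, L[2]='Y', prepend. Next row=LF[2]=3
  step 6: row=3, L[3]='x', prepend. Next row=LF[3]=5
  step 7: row=5, L[5]='x', prepend. Next row=LF[5]=6
Reversed output: xxYYXx$

Answer: xxYYXx$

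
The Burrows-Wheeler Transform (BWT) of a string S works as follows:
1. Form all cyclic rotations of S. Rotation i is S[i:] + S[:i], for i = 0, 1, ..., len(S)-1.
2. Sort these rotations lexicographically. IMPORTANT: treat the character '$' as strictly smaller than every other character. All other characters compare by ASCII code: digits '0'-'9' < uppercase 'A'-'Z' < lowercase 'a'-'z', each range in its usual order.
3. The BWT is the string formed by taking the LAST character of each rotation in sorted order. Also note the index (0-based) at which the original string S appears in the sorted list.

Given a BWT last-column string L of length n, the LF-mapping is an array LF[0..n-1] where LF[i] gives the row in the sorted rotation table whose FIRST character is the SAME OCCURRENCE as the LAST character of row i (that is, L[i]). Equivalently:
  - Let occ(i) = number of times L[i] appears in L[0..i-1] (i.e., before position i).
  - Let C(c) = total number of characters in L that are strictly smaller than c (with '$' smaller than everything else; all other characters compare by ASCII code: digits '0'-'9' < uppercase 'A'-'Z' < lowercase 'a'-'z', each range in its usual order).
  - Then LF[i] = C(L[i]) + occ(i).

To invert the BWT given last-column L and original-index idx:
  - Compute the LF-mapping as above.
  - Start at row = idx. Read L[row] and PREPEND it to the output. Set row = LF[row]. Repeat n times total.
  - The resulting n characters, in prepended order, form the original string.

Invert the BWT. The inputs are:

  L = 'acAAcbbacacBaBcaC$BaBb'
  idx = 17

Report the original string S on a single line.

LF mapping: 8 17 1 2 18 14 15 9 19 10 20 3 11 4 21 12 7 0 5 13 6 16
Walk LF starting at row 17, prepending L[row]:
  step 1: row=17, L[17]='$', prepend. Next row=LF[17]=0
  step 2: row=0, L[0]='a', prepend. Next row=LF[0]=8
  step 3: row=8, L[8]='c', prepend. Next row=LF[8]=19
  step 4: row=19, L[19]='a', prepend. Next row=LF[19]=13
  step 5: row=13, L[13]='B', prepend. Next row=LF[13]=4
  step 6: row=4, L[4]='c', prepend. Next row=LF[4]=18
  step 7: row=18, L[18]='B', prepend. Next row=LF[18]=5
  step 8: row=5, L[5]='b', prepend. Next row=LF[5]=14
  step 9: row=14, L[14]='c', prepend. Next row=LF[14]=21
  step 10: row=21, L[21]='b', prepend. Next row=LF[21]=16
  step 11: row=16, L[16]='C', prepend. Next row=LF[16]=7
  step 12: row=7, L[7]='a', prepend. Next row=LF[7]=9
  step 13: row=9, L[9]='a', prepend. Next row=LF[9]=10
  step 14: row=10, L[10]='c', prepend. Next row=LF[10]=20
  step 15: row=20, L[20]='B', prepend. Next row=LF[20]=6
  step 16: row=6, L[6]='b', prepend. Next row=LF[6]=15
  step 17: row=15, L[15]='a', prepend. Next row=LF[15]=12
  step 18: row=12, L[12]='a', prepend. Next row=LF[12]=11
  step 19: row=11, L[11]='B', prepend. Next row=LF[11]=3
  step 20: row=3, L[3]='A', prepend. Next row=LF[3]=2
  step 21: row=2, L[2]='A', prepend. Next row=LF[2]=1
  step 22: row=1, L[1]='c', prepend. Next row=LF[1]=17
Reversed output: cAABaabBcaaCbcbBcBaca$

Answer: cAABaabBcaaCbcbBcBaca$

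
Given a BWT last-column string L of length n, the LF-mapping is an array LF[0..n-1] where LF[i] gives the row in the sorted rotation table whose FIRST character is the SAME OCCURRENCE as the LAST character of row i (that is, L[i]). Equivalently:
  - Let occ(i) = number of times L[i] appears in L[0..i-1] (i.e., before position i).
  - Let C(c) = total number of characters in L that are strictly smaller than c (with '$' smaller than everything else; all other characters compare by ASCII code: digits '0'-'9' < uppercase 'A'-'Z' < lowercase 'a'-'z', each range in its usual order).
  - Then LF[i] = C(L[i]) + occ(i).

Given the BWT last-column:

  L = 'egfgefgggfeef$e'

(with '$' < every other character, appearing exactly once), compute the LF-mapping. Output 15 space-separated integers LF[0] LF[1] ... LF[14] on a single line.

Answer: 1 10 6 11 2 7 12 13 14 8 3 4 9 0 5

Derivation:
Char counts: '$':1, 'e':5, 'f':4, 'g':5
C (first-col start): C('$')=0, C('e')=1, C('f')=6, C('g')=10
L[0]='e': occ=0, LF[0]=C('e')+0=1+0=1
L[1]='g': occ=0, LF[1]=C('g')+0=10+0=10
L[2]='f': occ=0, LF[2]=C('f')+0=6+0=6
L[3]='g': occ=1, LF[3]=C('g')+1=10+1=11
L[4]='e': occ=1, LF[4]=C('e')+1=1+1=2
L[5]='f': occ=1, LF[5]=C('f')+1=6+1=7
L[6]='g': occ=2, LF[6]=C('g')+2=10+2=12
L[7]='g': occ=3, LF[7]=C('g')+3=10+3=13
L[8]='g': occ=4, LF[8]=C('g')+4=10+4=14
L[9]='f': occ=2, LF[9]=C('f')+2=6+2=8
L[10]='e': occ=2, LF[10]=C('e')+2=1+2=3
L[11]='e': occ=3, LF[11]=C('e')+3=1+3=4
L[12]='f': occ=3, LF[12]=C('f')+3=6+3=9
L[13]='$': occ=0, LF[13]=C('$')+0=0+0=0
L[14]='e': occ=4, LF[14]=C('e')+4=1+4=5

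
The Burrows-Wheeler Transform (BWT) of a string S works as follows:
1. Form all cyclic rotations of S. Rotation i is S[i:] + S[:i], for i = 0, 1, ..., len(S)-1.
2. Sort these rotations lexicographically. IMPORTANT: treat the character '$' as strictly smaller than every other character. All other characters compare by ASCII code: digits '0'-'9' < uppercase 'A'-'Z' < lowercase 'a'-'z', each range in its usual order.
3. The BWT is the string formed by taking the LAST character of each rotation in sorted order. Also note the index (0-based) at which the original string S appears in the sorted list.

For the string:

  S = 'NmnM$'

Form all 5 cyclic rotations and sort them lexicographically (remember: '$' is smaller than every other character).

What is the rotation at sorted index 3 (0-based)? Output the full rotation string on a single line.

Answer: mnM$N

Derivation:
All 5 rotations (rotation i = S[i:]+S[:i]):
  rot[0] = NmnM$
  rot[1] = mnM$N
  rot[2] = nM$Nm
  rot[3] = M$Nmn
  rot[4] = $NmnM
Sorted (with $ < everything):
  sorted[0] = $NmnM
  sorted[1] = M$Nmn
  sorted[2] = NmnM$
  sorted[3] = mnM$N
  sorted[4] = nM$Nm
sorted[3] = mnM$N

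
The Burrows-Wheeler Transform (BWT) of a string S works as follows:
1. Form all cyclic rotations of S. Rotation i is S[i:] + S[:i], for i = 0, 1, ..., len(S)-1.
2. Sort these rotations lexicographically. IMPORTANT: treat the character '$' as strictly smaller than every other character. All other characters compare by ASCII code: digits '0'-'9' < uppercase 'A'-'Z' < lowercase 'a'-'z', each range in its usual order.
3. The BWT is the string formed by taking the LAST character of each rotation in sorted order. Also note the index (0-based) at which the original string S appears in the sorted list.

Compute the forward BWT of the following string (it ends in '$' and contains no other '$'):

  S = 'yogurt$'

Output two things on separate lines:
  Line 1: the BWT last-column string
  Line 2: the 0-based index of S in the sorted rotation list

Answer: toyurg$
6

Derivation:
All 7 rotations (rotation i = S[i:]+S[:i]):
  rot[0] = yogurt$
  rot[1] = ogurt$y
  rot[2] = gurt$yo
  rot[3] = urt$yog
  rot[4] = rt$yogu
  rot[5] = t$yogur
  rot[6] = $yogurt
Sorted (with $ < everything):
  sorted[0] = $yogurt  (last char: 't')
  sorted[1] = gurt$yo  (last char: 'o')
  sorted[2] = ogurt$y  (last char: 'y')
  sorted[3] = rt$yogu  (last char: 'u')
  sorted[4] = t$yogur  (last char: 'r')
  sorted[5] = urt$yog  (last char: 'g')
  sorted[6] = yogurt$  (last char: '$')
Last column: toyurg$
Original string S is at sorted index 6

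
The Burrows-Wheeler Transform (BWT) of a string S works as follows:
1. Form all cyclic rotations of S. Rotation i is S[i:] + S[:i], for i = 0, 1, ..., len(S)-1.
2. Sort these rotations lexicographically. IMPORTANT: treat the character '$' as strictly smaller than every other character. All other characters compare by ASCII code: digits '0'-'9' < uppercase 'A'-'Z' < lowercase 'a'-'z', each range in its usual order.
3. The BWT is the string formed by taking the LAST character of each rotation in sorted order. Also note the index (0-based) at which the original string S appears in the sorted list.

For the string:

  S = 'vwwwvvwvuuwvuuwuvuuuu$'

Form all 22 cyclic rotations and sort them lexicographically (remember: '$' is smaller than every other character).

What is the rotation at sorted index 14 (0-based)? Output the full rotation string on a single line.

All 22 rotations (rotation i = S[i:]+S[:i]):
  rot[0] = vwwwvvwvuuwvuuwuvuuuu$
  rot[1] = wwwvvwvuuwvuuwuvuuuu$v
  rot[2] = wwvvwvuuwvuuwuvuuuu$vw
  rot[3] = wvvwvuuwvuuwuvuuuu$vww
  rot[4] = vvwvuuwvuuwuvuuuu$vwww
  rot[5] = vwvuuwvuuwuvuuuu$vwwwv
  rot[6] = wvuuwvuuwuvuuuu$vwwwvv
  rot[7] = vuuwvuuwuvuuuu$vwwwvvw
  rot[8] = uuwvuuwuvuuuu$vwwwvvwv
  rot[9] = uwvuuwuvuuuu$vwwwvvwvu
  rot[10] = wvuuwuvuuuu$vwwwvvwvuu
  rot[11] = vuuwuvuuuu$vwwwvvwvuuw
  rot[12] = uuwuvuuuu$vwwwvvwvuuwv
  rot[13] = uwuvuuuu$vwwwvvwvuuwvu
  rot[14] = wuvuuuu$vwwwvvwvuuwvuu
  rot[15] = uvuuuu$vwwwvvwvuuwvuuw
  rot[16] = vuuuu$vwwwvvwvuuwvuuwu
  rot[17] = uuuu$vwwwvvwvuuwvuuwuv
  rot[18] = uuu$vwwwvvwvuuwvuuwuvu
  rot[19] = uu$vwwwvvwvuuwvuuwuvuu
  rot[20] = u$vwwwvvwvuuwvuuwuvuuu
  rot[21] = $vwwwvvwvuuwvuuwuvuuuu
Sorted (with $ < everything):
  sorted[0] = $vwwwvvwvuuwvuuwuvuuuu
  sorted[1] = u$vwwwvvwvuuwvuuwuvuuu
  sorted[2] = uu$vwwwvvwvuuwvuuwuvuu
  sorted[3] = uuu$vwwwvvwvuuwvuuwuvu
  sorted[4] = uuuu$vwwwvvwvuuwvuuwuv
  sorted[5] = uuwuvuuuu$vwwwvvwvuuwv
  sorted[6] = uuwvuuwuvuuuu$vwwwvvwv
  sorted[7] = uvuuuu$vwwwvvwvuuwvuuw
  sorted[8] = uwuvuuuu$vwwwvvwvuuwvu
  sorted[9] = uwvuuwuvuuuu$vwwwvvwvu
  sorted[10] = vuuuu$vwwwvvwvuuwvuuwu
  sorted[11] = vuuwuvuuuu$vwwwvvwvuuw
  sorted[12] = vuuwvuuwuvuuuu$vwwwvvw
  sorted[13] = vvwvuuwvuuwuvuuuu$vwww
  sorted[14] = vwvuuwvuuwuvuuuu$vwwwv
  sorted[15] = vwwwvvwvuuwvuuwuvuuuu$
  sorted[16] = wuvuuuu$vwwwvvwvuuwvuu
  sorted[17] = wvuuwuvuuuu$vwwwvvwvuu
  sorted[18] = wvuuwvuuwuvuuuu$vwwwvv
  sorted[19] = wvvwvuuwvuuwuvuuuu$vww
  sorted[20] = wwvvwvuuwvuuwuvuuuu$vw
  sorted[21] = wwwvvwvuuwvuuwuvuuuu$v
sorted[14] = vwvuuwvuuwuvuuuu$vwwwv

Answer: vwvuuwvuuwuvuuuu$vwwwv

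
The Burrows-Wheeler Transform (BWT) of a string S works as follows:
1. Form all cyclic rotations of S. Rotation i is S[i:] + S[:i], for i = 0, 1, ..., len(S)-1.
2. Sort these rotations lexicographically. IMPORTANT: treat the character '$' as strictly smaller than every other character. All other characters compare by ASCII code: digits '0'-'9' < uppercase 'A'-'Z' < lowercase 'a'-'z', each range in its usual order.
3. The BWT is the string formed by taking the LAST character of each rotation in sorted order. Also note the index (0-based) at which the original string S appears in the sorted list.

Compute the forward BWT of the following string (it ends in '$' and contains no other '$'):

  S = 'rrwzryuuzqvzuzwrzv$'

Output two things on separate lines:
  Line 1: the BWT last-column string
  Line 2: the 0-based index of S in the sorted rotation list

All 19 rotations (rotation i = S[i:]+S[:i]):
  rot[0] = rrwzryuuzqvzuzwrzv$
  rot[1] = rwzryuuzqvzuzwrzv$r
  rot[2] = wzryuuzqvzuzwrzv$rr
  rot[3] = zryuuzqvzuzwrzv$rrw
  rot[4] = ryuuzqvzuzwrzv$rrwz
  rot[5] = yuuzqvzuzwrzv$rrwzr
  rot[6] = uuzqvzuzwrzv$rrwzry
  rot[7] = uzqvzuzwrzv$rrwzryu
  rot[8] = zqvzuzwrzv$rrwzryuu
  rot[9] = qvzuzwrzv$rrwzryuuz
  rot[10] = vzuzwrzv$rrwzryuuzq
  rot[11] = zuzwrzv$rrwzryuuzqv
  rot[12] = uzwrzv$rrwzryuuzqvz
  rot[13] = zwrzv$rrwzryuuzqvzu
  rot[14] = wrzv$rrwzryuuzqvzuz
  rot[15] = rzv$rrwzryuuzqvzuzw
  rot[16] = zv$rrwzryuuzqvzuzwr
  rot[17] = v$rrwzryuuzqvzuzwrz
  rot[18] = $rrwzryuuzqvzuzwrzv
Sorted (with $ < everything):
  sorted[0] = $rrwzryuuzqvzuzwrzv  (last char: 'v')
  sorted[1] = qvzuzwrzv$rrwzryuuz  (last char: 'z')
  sorted[2] = rrwzryuuzqvzuzwrzv$  (last char: '$')
  sorted[3] = rwzryuuzqvzuzwrzv$r  (last char: 'r')
  sorted[4] = ryuuzqvzuzwrzv$rrwz  (last char: 'z')
  sorted[5] = rzv$rrwzryuuzqvzuzw  (last char: 'w')
  sorted[6] = uuzqvzuzwrzv$rrwzry  (last char: 'y')
  sorted[7] = uzqvzuzwrzv$rrwzryu  (last char: 'u')
  sorted[8] = uzwrzv$rrwzryuuzqvz  (last char: 'z')
  sorted[9] = v$rrwzryuuzqvzuzwrz  (last char: 'z')
  sorted[10] = vzuzwrzv$rrwzryuuzq  (last char: 'q')
  sorted[11] = wrzv$rrwzryuuzqvzuz  (last char: 'z')
  sorted[12] = wzryuuzqvzuzwrzv$rr  (last char: 'r')
  sorted[13] = yuuzqvzuzwrzv$rrwzr  (last char: 'r')
  sorted[14] = zqvzuzwrzv$rrwzryuu  (last char: 'u')
  sorted[15] = zryuuzqvzuzwrzv$rrw  (last char: 'w')
  sorted[16] = zuzwrzv$rrwzryuuzqv  (last char: 'v')
  sorted[17] = zv$rrwzryuuzqvzuzwr  (last char: 'r')
  sorted[18] = zwrzv$rrwzryuuzqvzu  (last char: 'u')
Last column: vz$rzwyuzzqzrruwvru
Original string S is at sorted index 2

Answer: vz$rzwyuzzqzrruwvru
2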